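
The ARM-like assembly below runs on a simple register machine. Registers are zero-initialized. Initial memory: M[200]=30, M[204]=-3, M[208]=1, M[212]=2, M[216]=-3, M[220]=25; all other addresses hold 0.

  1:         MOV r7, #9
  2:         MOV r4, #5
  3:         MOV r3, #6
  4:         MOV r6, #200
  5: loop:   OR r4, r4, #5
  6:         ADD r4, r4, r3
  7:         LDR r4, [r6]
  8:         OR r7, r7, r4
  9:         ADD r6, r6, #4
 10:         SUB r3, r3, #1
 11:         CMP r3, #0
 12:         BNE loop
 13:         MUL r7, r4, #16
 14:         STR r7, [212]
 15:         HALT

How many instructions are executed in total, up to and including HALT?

MOV r7, #9 → r7=9
MOV r4, #5 → r4=5
MOV r3, #6 → r3=6
MOV r6, #200 → r6=200
OR r4, r4, #5 → r4=5|5=5
ADD r4, r4, r3 → r4=5+6=11
LDR r4, [r6] → r4=M[200]=30
OR r7, r7, r4 → r7=9|30=31
ADD r6, r6, #4 → r6=200+4=204
SUB r3, r3, #1 → r3=6-1=5
CMP r3, #0  (cmp 5,0)
BNE loop: taken
OR r4, r4, #5 → r4=30|5=31
ADD r4, r4, r3 → r4=31+5=36
LDR r4, [r6] → r4=M[204]=-3
OR r7, r7, r4 → r7=31|(-3)=-1
ADD r6, r6, #4 → r6=204+4=208
SUB r3, r3, #1 → r3=5-1=4
CMP r3, #0  (cmp 4,0)
BNE loop: taken
OR r4, r4, #5 → r4=(-3)|5=-3
ADD r4, r4, r3 → r4=(-3)+4=1
LDR r4, [r6] → r4=M[208]=1
OR r7, r7, r4 → r7=(-1)|1=-1
ADD r6, r6, #4 → r6=208+4=212
SUB r3, r3, #1 → r3=4-1=3
CMP r3, #0  (cmp 3,0)
BNE loop: taken
OR r4, r4, #5 → r4=1|5=5
ADD r4, r4, r3 → r4=5+3=8
LDR r4, [r6] → r4=M[212]=2
OR r7, r7, r4 → r7=(-1)|2=-1
ADD r6, r6, #4 → r6=212+4=216
SUB r3, r3, #1 → r3=3-1=2
CMP r3, #0  (cmp 2,0)
BNE loop: taken
OR r4, r4, #5 → r4=2|5=7
ADD r4, r4, r3 → r4=7+2=9
LDR r4, [r6] → r4=M[216]=-3
OR r7, r7, r4 → r7=(-1)|(-3)=-1
ADD r6, r6, #4 → r6=216+4=220
SUB r3, r3, #1 → r3=2-1=1
CMP r3, #0  (cmp 1,0)
BNE loop: taken
OR r4, r4, #5 → r4=(-3)|5=-3
ADD r4, r4, r3 → r4=(-3)+1=-2
LDR r4, [r6] → r4=M[220]=25
OR r7, r7, r4 → r7=(-1)|25=-1
ADD r6, r6, #4 → r6=220+4=224
SUB r3, r3, #1 → r3=1-1=0
CMP r3, #0  (cmp 0,0)
BNE loop: not taken
MUL r7, r4, #16 → r7=25*16=400
STR r7, [212] → M[212]=400
halt.
Total executed instructions: 55.

55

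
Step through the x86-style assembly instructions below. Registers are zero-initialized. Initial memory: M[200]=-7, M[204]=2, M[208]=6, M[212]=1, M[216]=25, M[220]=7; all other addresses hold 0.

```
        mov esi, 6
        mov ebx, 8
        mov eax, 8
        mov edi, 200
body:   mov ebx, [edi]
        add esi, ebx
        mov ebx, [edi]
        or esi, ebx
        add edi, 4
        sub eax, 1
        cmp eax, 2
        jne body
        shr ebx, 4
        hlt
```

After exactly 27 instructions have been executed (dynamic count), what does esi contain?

15

after mov esi, 6: esi=6
after mov ebx, 8: ebx=8
after mov eax, 8: eax=8
after mov edi, 200: edi=200
after mov ebx, [edi]: ebx=M[200]=-7
after add esi, ebx: esi=6+(-7)=-1
after mov ebx, [edi]: ebx=M[200]=-7
after or esi, ebx: esi=(-1)|(-7)=-1
after add edi, 4: edi=200+4=204
after sub eax, 1: eax=8-1=7
cmp eax, 2  (cmp 7,2)
jne body: taken
after mov ebx, [edi]: ebx=M[204]=2
after add esi, ebx: esi=(-1)+2=1
after mov ebx, [edi]: ebx=M[204]=2
after or esi, ebx: esi=1|2=3
after add edi, 4: edi=204+4=208
after sub eax, 1: eax=7-1=6
cmp eax, 2  (cmp 6,2)
jne body: taken
after mov ebx, [edi]: ebx=M[208]=6
after add esi, ebx: esi=3+6=9
after mov ebx, [edi]: ebx=M[208]=6
after or esi, ebx: esi=9|6=15
after add edi, 4: edi=208+4=212
after sub eax, 1: eax=6-1=5
cmp eax, 2  (cmp 5,2)
After step 27: esi = 15.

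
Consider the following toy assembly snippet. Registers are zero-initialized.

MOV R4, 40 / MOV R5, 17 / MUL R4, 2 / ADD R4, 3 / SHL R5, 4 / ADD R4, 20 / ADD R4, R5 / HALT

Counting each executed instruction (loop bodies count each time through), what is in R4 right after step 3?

80

after MOV R4, 40: R4=40
after MOV R5, 17: R5=17
after MUL R4, 2: R4=40*2=80
After step 3: R4 = 80.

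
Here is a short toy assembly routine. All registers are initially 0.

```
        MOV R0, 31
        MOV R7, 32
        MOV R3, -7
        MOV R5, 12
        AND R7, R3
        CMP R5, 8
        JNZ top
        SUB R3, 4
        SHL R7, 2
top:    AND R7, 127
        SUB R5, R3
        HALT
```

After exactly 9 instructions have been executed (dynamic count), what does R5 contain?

19

after MOV R0, 31: R0=31
after MOV R7, 32: R7=32
after MOV R3, -7: R3=-7
after MOV R5, 12: R5=12
after AND R7, R3: R7=32&(-7)=32
CMP R5, 8  (cmp 12,8)
JNZ top: taken
after AND R7, 127: R7=32&127=32
after SUB R5, R3: R5=12-(-7)=19
After step 9: R5 = 19.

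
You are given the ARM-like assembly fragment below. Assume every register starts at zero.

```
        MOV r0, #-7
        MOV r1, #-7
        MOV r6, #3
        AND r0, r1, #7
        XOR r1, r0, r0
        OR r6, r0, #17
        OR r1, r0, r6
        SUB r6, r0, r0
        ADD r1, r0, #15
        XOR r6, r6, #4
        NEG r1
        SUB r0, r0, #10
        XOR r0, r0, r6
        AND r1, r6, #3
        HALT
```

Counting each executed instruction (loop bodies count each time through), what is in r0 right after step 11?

1

r0=-7
r1=-7
r6=3
r0=(-7)&7=1
r1=1^1=0
r6=1|17=17
r1=1|17=17
r6=1-1=0
r1=1+15=16
r6=0^4=4
r1=-(16)=-16
After step 11: r0 = 1.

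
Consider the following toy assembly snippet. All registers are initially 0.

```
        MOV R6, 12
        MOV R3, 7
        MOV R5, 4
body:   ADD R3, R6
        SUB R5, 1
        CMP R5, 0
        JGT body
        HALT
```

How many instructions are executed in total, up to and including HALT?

20

after MOV R6, 12: R6=12
after MOV R3, 7: R3=7
after MOV R5, 4: R5=4
after ADD R3, R6: R3=7+12=19
after SUB R5, 1: R5=4-1=3
CMP R5, 0  (cmp 3,0)
JGT body: taken
after ADD R3, R6: R3=19+12=31
after SUB R5, 1: R5=3-1=2
CMP R5, 0  (cmp 2,0)
JGT body: taken
after ADD R3, R6: R3=31+12=43
after SUB R5, 1: R5=2-1=1
CMP R5, 0  (cmp 1,0)
JGT body: taken
after ADD R3, R6: R3=43+12=55
after SUB R5, 1: R5=1-1=0
CMP R5, 0  (cmp 0,0)
JGT body: not taken
halt.
Total executed instructions: 20.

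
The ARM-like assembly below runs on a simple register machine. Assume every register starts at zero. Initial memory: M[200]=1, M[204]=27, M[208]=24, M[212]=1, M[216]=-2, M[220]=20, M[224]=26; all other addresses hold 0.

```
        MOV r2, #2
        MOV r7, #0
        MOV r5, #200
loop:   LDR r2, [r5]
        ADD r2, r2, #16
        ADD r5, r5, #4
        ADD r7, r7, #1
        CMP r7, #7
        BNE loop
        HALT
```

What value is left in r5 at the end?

r2=2
r7=0
r5=200
r2=M[200]=1
r2=1+16=17
r5=200+4=204
r7=0+1=1
CMP r7, #7  (cmp 1,7)
BNE loop: taken
r2=M[204]=27
r2=27+16=43
r5=204+4=208
r7=1+1=2
CMP r7, #7  (cmp 2,7)
BNE loop: taken
r2=M[208]=24
r2=24+16=40
r5=208+4=212
r7=2+1=3
CMP r7, #7  (cmp 3,7)
BNE loop: taken
r2=M[212]=1
r2=1+16=17
r5=212+4=216
r7=3+1=4
CMP r7, #7  (cmp 4,7)
BNE loop: taken
r2=M[216]=-2
r2=(-2)+16=14
r5=216+4=220
r7=4+1=5
CMP r7, #7  (cmp 5,7)
BNE loop: taken
r2=M[220]=20
r2=20+16=36
r5=220+4=224
r7=5+1=6
CMP r7, #7  (cmp 6,7)
BNE loop: taken
r2=M[224]=26
r2=26+16=42
r5=224+4=228
r7=6+1=7
CMP r7, #7  (cmp 7,7)
BNE loop: not taken
halt.

228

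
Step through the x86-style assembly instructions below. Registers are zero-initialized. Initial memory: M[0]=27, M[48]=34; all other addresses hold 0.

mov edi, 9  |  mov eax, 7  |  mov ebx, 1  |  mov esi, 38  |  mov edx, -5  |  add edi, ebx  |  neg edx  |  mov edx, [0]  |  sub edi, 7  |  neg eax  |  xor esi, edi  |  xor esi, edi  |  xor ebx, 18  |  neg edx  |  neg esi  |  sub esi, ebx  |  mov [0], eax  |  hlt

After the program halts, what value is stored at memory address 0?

-7

mov edi, 9 → edi=9
mov eax, 7 → eax=7
mov ebx, 1 → ebx=1
mov esi, 38 → esi=38
mov edx, -5 → edx=-5
add edi, ebx → edi=9+1=10
neg edx → edx=-(-5)=5
mov edx, [0] → edx=M[0]=27
sub edi, 7 → edi=10-7=3
neg eax → eax=-(7)=-7
xor esi, edi → esi=38^3=37
xor esi, edi → esi=37^3=38
xor ebx, 18 → ebx=1^18=19
neg edx → edx=-(27)=-27
neg esi → esi=-(38)=-38
sub esi, ebx → esi=(-38)-19=-57
mov [0], eax → M[0]=-7
halt.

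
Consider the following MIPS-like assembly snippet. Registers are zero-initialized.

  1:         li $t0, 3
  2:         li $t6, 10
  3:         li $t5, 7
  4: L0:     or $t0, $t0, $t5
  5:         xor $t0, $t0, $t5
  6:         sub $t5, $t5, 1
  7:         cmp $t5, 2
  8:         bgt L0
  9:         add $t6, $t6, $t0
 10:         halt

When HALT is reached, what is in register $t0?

after li $t0, 3: $t0=3
after li $t6, 10: $t6=10
after li $t5, 7: $t5=7
after or $t0, $t0, $t5: $t0=3|7=7
after xor $t0, $t0, $t5: $t0=7^7=0
after sub $t5, $t5, 1: $t5=7-1=6
cmp $t5, 2  (cmp 6,2)
bgt L0: taken
after or $t0, $t0, $t5: $t0=0|6=6
after xor $t0, $t0, $t5: $t0=6^6=0
after sub $t5, $t5, 1: $t5=6-1=5
cmp $t5, 2  (cmp 5,2)
bgt L0: taken
after or $t0, $t0, $t5: $t0=0|5=5
after xor $t0, $t0, $t5: $t0=5^5=0
after sub $t5, $t5, 1: $t5=5-1=4
cmp $t5, 2  (cmp 4,2)
bgt L0: taken
after or $t0, $t0, $t5: $t0=0|4=4
after xor $t0, $t0, $t5: $t0=4^4=0
after sub $t5, $t5, 1: $t5=4-1=3
cmp $t5, 2  (cmp 3,2)
bgt L0: taken
after or $t0, $t0, $t5: $t0=0|3=3
after xor $t0, $t0, $t5: $t0=3^3=0
after sub $t5, $t5, 1: $t5=3-1=2
cmp $t5, 2  (cmp 2,2)
bgt L0: not taken
after add $t6, $t6, $t0: $t6=10+0=10
halt.

0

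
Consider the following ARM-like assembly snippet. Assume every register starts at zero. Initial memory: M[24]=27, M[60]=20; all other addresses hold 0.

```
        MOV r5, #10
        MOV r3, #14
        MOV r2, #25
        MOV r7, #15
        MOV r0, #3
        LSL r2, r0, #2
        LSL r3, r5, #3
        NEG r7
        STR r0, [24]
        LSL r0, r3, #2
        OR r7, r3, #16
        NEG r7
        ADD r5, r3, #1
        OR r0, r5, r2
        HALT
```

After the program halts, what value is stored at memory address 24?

r5=10
r3=14
r2=25
r7=15
r0=3
r2=3<<2=12
r3=10<<3=80
r7=-(15)=-15
STR r0, [24] → M[24]=3
r0=80<<2=320
r7=80|16=80
r7=-(80)=-80
r5=80+1=81
r0=81|12=93
halt.

3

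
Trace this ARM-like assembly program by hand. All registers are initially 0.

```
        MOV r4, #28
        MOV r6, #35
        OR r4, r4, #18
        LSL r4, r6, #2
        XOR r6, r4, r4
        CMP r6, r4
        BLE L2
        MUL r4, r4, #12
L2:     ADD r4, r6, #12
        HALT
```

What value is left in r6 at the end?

0

r4=28
r6=35
r4=28|18=30
r4=35<<2=140
r6=140^140=0
CMP r6, r4  (cmp 0,140)
BLE L2: taken
r4=0+12=12
halt.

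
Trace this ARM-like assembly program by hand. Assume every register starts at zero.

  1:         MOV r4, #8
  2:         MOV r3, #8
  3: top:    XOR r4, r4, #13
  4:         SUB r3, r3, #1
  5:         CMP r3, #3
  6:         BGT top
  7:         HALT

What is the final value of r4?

after MOV r4, #8: r4=8
after MOV r3, #8: r3=8
after XOR r4, r4, #13: r4=8^13=5
after SUB r3, r3, #1: r3=8-1=7
CMP r3, #3  (cmp 7,3)
BGT top: taken
after XOR r4, r4, #13: r4=5^13=8
after SUB r3, r3, #1: r3=7-1=6
CMP r3, #3  (cmp 6,3)
BGT top: taken
after XOR r4, r4, #13: r4=8^13=5
after SUB r3, r3, #1: r3=6-1=5
CMP r3, #3  (cmp 5,3)
BGT top: taken
after XOR r4, r4, #13: r4=5^13=8
after SUB r3, r3, #1: r3=5-1=4
CMP r3, #3  (cmp 4,3)
BGT top: taken
after XOR r4, r4, #13: r4=8^13=5
after SUB r3, r3, #1: r3=4-1=3
CMP r3, #3  (cmp 3,3)
BGT top: not taken
halt.

5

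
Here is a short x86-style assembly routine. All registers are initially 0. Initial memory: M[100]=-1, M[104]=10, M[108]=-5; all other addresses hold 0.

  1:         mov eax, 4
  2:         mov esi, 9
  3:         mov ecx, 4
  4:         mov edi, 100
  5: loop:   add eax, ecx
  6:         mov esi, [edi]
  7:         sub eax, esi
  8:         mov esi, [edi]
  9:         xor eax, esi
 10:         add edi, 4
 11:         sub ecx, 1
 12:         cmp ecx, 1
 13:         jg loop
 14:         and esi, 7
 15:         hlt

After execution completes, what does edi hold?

after mov eax, 4: eax=4
after mov esi, 9: esi=9
after mov ecx, 4: ecx=4
after mov edi, 100: edi=100
after add eax, ecx: eax=4+4=8
after mov esi, [edi]: esi=M[100]=-1
after sub eax, esi: eax=8-(-1)=9
after mov esi, [edi]: esi=M[100]=-1
after xor eax, esi: eax=9^(-1)=-10
after add edi, 4: edi=100+4=104
after sub ecx, 1: ecx=4-1=3
cmp ecx, 1  (cmp 3,1)
jg loop: taken
after add eax, ecx: eax=(-10)+3=-7
after mov esi, [edi]: esi=M[104]=10
after sub eax, esi: eax=(-7)-10=-17
after mov esi, [edi]: esi=M[104]=10
after xor eax, esi: eax=(-17)^10=-27
after add edi, 4: edi=104+4=108
after sub ecx, 1: ecx=3-1=2
cmp ecx, 1  (cmp 2,1)
jg loop: taken
after add eax, ecx: eax=(-27)+2=-25
after mov esi, [edi]: esi=M[108]=-5
after sub eax, esi: eax=(-25)-(-5)=-20
after mov esi, [edi]: esi=M[108]=-5
after xor eax, esi: eax=(-20)^(-5)=23
after add edi, 4: edi=108+4=112
after sub ecx, 1: ecx=2-1=1
cmp ecx, 1  (cmp 1,1)
jg loop: not taken
after and esi, 7: esi=(-5)&7=3
halt.

112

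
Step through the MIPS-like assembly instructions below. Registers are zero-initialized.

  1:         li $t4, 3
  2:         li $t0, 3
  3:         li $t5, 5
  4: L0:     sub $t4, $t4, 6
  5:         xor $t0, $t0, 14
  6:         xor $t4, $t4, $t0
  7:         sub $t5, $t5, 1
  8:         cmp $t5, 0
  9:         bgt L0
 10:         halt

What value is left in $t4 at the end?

-24

$t4=3
$t0=3
$t5=5
$t4=3-6=-3
$t0=3^14=13
$t4=(-3)^13=-16
$t5=5-1=4
cmp $t5, 0  (cmp 4,0)
bgt L0: taken
$t4=(-16)-6=-22
$t0=13^14=3
$t4=(-22)^3=-23
$t5=4-1=3
cmp $t5, 0  (cmp 3,0)
bgt L0: taken
$t4=(-23)-6=-29
$t0=3^14=13
$t4=(-29)^13=-18
$t5=3-1=2
cmp $t5, 0  (cmp 2,0)
bgt L0: taken
$t4=(-18)-6=-24
$t0=13^14=3
$t4=(-24)^3=-21
$t5=2-1=1
cmp $t5, 0  (cmp 1,0)
bgt L0: taken
$t4=(-21)-6=-27
$t0=3^14=13
$t4=(-27)^13=-24
$t5=1-1=0
cmp $t5, 0  (cmp 0,0)
bgt L0: not taken
halt.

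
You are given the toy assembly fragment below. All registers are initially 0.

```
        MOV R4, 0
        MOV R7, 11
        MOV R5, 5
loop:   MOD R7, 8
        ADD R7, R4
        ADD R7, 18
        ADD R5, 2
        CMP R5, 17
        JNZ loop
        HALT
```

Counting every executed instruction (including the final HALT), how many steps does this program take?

R4=0
R7=11
R5=5
R7=11%8=3
R7=3+0=3
R7=3+18=21
R5=5+2=7
CMP R5, 17  (cmp 7,17)
JNZ loop: taken
R7=21%8=5
R7=5+0=5
R7=5+18=23
R5=7+2=9
CMP R5, 17  (cmp 9,17)
JNZ loop: taken
R7=23%8=7
R7=7+0=7
R7=7+18=25
R5=9+2=11
CMP R5, 17  (cmp 11,17)
JNZ loop: taken
R7=25%8=1
R7=1+0=1
R7=1+18=19
R5=11+2=13
CMP R5, 17  (cmp 13,17)
JNZ loop: taken
R7=19%8=3
R7=3+0=3
R7=3+18=21
R5=13+2=15
CMP R5, 17  (cmp 15,17)
JNZ loop: taken
R7=21%8=5
R7=5+0=5
R7=5+18=23
R5=15+2=17
CMP R5, 17  (cmp 17,17)
JNZ loop: not taken
halt.
Total executed instructions: 40.

40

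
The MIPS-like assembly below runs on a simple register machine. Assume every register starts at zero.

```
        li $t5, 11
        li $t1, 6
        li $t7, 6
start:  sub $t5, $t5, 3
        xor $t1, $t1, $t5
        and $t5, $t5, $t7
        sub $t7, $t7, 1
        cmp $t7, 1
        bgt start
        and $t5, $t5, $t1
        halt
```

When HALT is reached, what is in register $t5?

$t5=11
$t1=6
$t7=6
$t5=11-3=8
$t1=6^8=14
$t5=8&6=0
$t7=6-1=5
cmp $t7, 1  (cmp 5,1)
bgt start: taken
$t5=0-3=-3
$t1=14^(-3)=-13
$t5=(-3)&5=5
$t7=5-1=4
cmp $t7, 1  (cmp 4,1)
bgt start: taken
$t5=5-3=2
$t1=(-13)^2=-15
$t5=2&4=0
$t7=4-1=3
cmp $t7, 1  (cmp 3,1)
bgt start: taken
$t5=0-3=-3
$t1=(-15)^(-3)=12
$t5=(-3)&3=1
$t7=3-1=2
cmp $t7, 1  (cmp 2,1)
bgt start: taken
$t5=1-3=-2
$t1=12^(-2)=-14
$t5=(-2)&2=2
$t7=2-1=1
cmp $t7, 1  (cmp 1,1)
bgt start: not taken
$t5=2&(-14)=2
halt.

2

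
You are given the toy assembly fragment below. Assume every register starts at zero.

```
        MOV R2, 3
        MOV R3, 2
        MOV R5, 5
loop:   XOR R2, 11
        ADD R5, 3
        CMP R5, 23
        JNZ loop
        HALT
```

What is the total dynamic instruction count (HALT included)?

28

R2=3
R3=2
R5=5
R2=3^11=8
R5=5+3=8
CMP R5, 23  (cmp 8,23)
JNZ loop: taken
R2=8^11=3
R5=8+3=11
CMP R5, 23  (cmp 11,23)
JNZ loop: taken
R2=3^11=8
R5=11+3=14
CMP R5, 23  (cmp 14,23)
JNZ loop: taken
R2=8^11=3
R5=14+3=17
CMP R5, 23  (cmp 17,23)
JNZ loop: taken
R2=3^11=8
R5=17+3=20
CMP R5, 23  (cmp 20,23)
JNZ loop: taken
R2=8^11=3
R5=20+3=23
CMP R5, 23  (cmp 23,23)
JNZ loop: not taken
halt.
Total executed instructions: 28.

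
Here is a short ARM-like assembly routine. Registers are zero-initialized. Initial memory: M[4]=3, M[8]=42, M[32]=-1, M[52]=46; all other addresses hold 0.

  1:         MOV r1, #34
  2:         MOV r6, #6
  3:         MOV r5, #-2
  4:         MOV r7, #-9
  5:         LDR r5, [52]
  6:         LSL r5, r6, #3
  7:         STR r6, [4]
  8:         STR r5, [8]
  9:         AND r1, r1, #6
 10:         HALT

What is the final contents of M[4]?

after MOV r1, #34: r1=34
after MOV r6, #6: r6=6
after MOV r5, #-2: r5=-2
after MOV r7, #-9: r7=-9
after LDR r5, [52]: r5=M[52]=46
after LSL r5, r6, #3: r5=6<<3=48
STR r6, [4] → M[4]=6
STR r5, [8] → M[8]=48
after AND r1, r1, #6: r1=34&6=2
halt.

6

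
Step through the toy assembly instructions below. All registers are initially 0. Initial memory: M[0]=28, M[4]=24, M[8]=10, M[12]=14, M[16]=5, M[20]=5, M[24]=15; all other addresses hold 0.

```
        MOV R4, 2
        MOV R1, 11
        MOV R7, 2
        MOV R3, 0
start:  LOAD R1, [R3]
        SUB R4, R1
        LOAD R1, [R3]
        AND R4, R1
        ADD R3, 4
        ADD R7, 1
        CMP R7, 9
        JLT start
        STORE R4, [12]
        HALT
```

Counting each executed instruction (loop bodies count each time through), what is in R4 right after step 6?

-26

R4=2
R1=11
R7=2
R3=0
R1=M[0]=28
R4=2-28=-26
After step 6: R4 = -26.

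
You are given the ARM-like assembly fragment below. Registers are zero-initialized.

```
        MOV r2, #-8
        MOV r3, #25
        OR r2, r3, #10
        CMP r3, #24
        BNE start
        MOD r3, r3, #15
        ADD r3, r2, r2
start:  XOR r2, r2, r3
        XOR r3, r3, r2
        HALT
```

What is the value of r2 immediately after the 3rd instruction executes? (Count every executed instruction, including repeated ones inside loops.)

27

MOV r2, #-8 → r2=-8
MOV r3, #25 → r3=25
OR r2, r3, #10 → r2=25|10=27
After step 3: r2 = 27.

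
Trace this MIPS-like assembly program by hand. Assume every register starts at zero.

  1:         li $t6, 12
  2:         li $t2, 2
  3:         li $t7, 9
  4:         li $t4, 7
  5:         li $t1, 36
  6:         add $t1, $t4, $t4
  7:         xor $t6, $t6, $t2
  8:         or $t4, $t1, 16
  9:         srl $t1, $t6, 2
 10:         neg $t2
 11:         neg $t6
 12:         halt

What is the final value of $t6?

-14

after li $t6, 12: $t6=12
after li $t2, 2: $t2=2
after li $t7, 9: $t7=9
after li $t4, 7: $t4=7
after li $t1, 36: $t1=36
after add $t1, $t4, $t4: $t1=7+7=14
after xor $t6, $t6, $t2: $t6=12^2=14
after or $t4, $t1, 16: $t4=14|16=30
after srl $t1, $t6, 2: $t1=14>>2=3
after neg $t2: $t2=-(2)=-2
after neg $t6: $t6=-(14)=-14
halt.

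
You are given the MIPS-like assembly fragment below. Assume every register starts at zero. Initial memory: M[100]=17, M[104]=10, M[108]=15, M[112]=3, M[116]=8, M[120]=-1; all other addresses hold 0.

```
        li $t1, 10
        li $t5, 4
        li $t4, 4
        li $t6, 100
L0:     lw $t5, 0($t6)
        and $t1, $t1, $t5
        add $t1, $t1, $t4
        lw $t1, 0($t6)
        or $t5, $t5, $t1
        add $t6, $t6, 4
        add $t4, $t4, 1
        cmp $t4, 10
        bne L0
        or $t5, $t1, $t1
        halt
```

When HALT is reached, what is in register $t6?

li $t1, 10 → $t1=10
li $t5, 4 → $t5=4
li $t4, 4 → $t4=4
li $t6, 100 → $t6=100
lw $t5, 0($t6) → $t5=M[100]=17
and $t1, $t1, $t5 → $t1=10&17=0
add $t1, $t1, $t4 → $t1=0+4=4
lw $t1, 0($t6) → $t1=M[100]=17
or $t5, $t5, $t1 → $t5=17|17=17
add $t6, $t6, 4 → $t6=100+4=104
add $t4, $t4, 1 → $t4=4+1=5
cmp $t4, 10  (cmp 5,10)
bne L0: taken
lw $t5, 0($t6) → $t5=M[104]=10
and $t1, $t1, $t5 → $t1=17&10=0
add $t1, $t1, $t4 → $t1=0+5=5
lw $t1, 0($t6) → $t1=M[104]=10
or $t5, $t5, $t1 → $t5=10|10=10
add $t6, $t6, 4 → $t6=104+4=108
add $t4, $t4, 1 → $t4=5+1=6
cmp $t4, 10  (cmp 6,10)
bne L0: taken
lw $t5, 0($t6) → $t5=M[108]=15
and $t1, $t1, $t5 → $t1=10&15=10
add $t1, $t1, $t4 → $t1=10+6=16
lw $t1, 0($t6) → $t1=M[108]=15
or $t5, $t5, $t1 → $t5=15|15=15
add $t6, $t6, 4 → $t6=108+4=112
add $t4, $t4, 1 → $t4=6+1=7
cmp $t4, 10  (cmp 7,10)
bne L0: taken
lw $t5, 0($t6) → $t5=M[112]=3
and $t1, $t1, $t5 → $t1=15&3=3
add $t1, $t1, $t4 → $t1=3+7=10
lw $t1, 0($t6) → $t1=M[112]=3
or $t5, $t5, $t1 → $t5=3|3=3
add $t6, $t6, 4 → $t6=112+4=116
add $t4, $t4, 1 → $t4=7+1=8
cmp $t4, 10  (cmp 8,10)
bne L0: taken
lw $t5, 0($t6) → $t5=M[116]=8
and $t1, $t1, $t5 → $t1=3&8=0
add $t1, $t1, $t4 → $t1=0+8=8
lw $t1, 0($t6) → $t1=M[116]=8
or $t5, $t5, $t1 → $t5=8|8=8
add $t6, $t6, 4 → $t6=116+4=120
add $t4, $t4, 1 → $t4=8+1=9
cmp $t4, 10  (cmp 9,10)
bne L0: taken
lw $t5, 0($t6) → $t5=M[120]=-1
and $t1, $t1, $t5 → $t1=8&(-1)=8
add $t1, $t1, $t4 → $t1=8+9=17
lw $t1, 0($t6) → $t1=M[120]=-1
or $t5, $t5, $t1 → $t5=(-1)|(-1)=-1
add $t6, $t6, 4 → $t6=120+4=124
add $t4, $t4, 1 → $t4=9+1=10
cmp $t4, 10  (cmp 10,10)
bne L0: not taken
or $t5, $t1, $t1 → $t5=(-1)|(-1)=-1
halt.

124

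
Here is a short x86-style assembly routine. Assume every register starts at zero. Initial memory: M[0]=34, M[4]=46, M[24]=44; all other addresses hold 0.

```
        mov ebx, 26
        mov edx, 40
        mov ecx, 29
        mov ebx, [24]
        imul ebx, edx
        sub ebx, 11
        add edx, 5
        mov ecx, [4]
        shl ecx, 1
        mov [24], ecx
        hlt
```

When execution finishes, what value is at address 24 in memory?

after mov ebx, 26: ebx=26
after mov edx, 40: edx=40
after mov ecx, 29: ecx=29
after mov ebx, [24]: ebx=M[24]=44
after imul ebx, edx: ebx=44*40=1760
after sub ebx, 11: ebx=1760-11=1749
after add edx, 5: edx=40+5=45
after mov ecx, [4]: ecx=M[4]=46
after shl ecx, 1: ecx=46<<1=92
mov [24], ecx → M[24]=92
halt.

92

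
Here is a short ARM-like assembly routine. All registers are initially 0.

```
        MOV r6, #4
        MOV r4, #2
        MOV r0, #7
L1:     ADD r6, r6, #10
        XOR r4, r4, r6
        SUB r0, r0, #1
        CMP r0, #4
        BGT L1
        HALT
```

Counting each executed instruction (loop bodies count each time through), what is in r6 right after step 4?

14

MOV r6, #4 → r6=4
MOV r4, #2 → r4=2
MOV r0, #7 → r0=7
ADD r6, r6, #10 → r6=4+10=14
After step 4: r6 = 14.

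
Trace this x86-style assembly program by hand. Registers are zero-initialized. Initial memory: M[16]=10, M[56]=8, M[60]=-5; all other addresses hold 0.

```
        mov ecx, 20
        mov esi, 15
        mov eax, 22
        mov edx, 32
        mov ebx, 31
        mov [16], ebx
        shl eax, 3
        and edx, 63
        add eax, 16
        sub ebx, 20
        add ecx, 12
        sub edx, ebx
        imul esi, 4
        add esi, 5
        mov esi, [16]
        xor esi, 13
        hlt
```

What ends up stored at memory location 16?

31

after mov ecx, 20: ecx=20
after mov esi, 15: esi=15
after mov eax, 22: eax=22
after mov edx, 32: edx=32
after mov ebx, 31: ebx=31
mov [16], ebx → M[16]=31
after shl eax, 3: eax=22<<3=176
after and edx, 63: edx=32&63=32
after add eax, 16: eax=176+16=192
after sub ebx, 20: ebx=31-20=11
after add ecx, 12: ecx=20+12=32
after sub edx, ebx: edx=32-11=21
after imul esi, 4: esi=15*4=60
after add esi, 5: esi=60+5=65
after mov esi, [16]: esi=M[16]=31
after xor esi, 13: esi=31^13=18
halt.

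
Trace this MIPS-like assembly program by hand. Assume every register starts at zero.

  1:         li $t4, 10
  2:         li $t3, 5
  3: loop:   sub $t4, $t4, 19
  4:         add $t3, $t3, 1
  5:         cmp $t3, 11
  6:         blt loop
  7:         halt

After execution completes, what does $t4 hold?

-104

li $t4, 10 → $t4=10
li $t3, 5 → $t3=5
sub $t4, $t4, 19 → $t4=10-19=-9
add $t3, $t3, 1 → $t3=5+1=6
cmp $t3, 11  (cmp 6,11)
blt loop: taken
sub $t4, $t4, 19 → $t4=(-9)-19=-28
add $t3, $t3, 1 → $t3=6+1=7
cmp $t3, 11  (cmp 7,11)
blt loop: taken
sub $t4, $t4, 19 → $t4=(-28)-19=-47
add $t3, $t3, 1 → $t3=7+1=8
cmp $t3, 11  (cmp 8,11)
blt loop: taken
sub $t4, $t4, 19 → $t4=(-47)-19=-66
add $t3, $t3, 1 → $t3=8+1=9
cmp $t3, 11  (cmp 9,11)
blt loop: taken
sub $t4, $t4, 19 → $t4=(-66)-19=-85
add $t3, $t3, 1 → $t3=9+1=10
cmp $t3, 11  (cmp 10,11)
blt loop: taken
sub $t4, $t4, 19 → $t4=(-85)-19=-104
add $t3, $t3, 1 → $t3=10+1=11
cmp $t3, 11  (cmp 11,11)
blt loop: not taken
halt.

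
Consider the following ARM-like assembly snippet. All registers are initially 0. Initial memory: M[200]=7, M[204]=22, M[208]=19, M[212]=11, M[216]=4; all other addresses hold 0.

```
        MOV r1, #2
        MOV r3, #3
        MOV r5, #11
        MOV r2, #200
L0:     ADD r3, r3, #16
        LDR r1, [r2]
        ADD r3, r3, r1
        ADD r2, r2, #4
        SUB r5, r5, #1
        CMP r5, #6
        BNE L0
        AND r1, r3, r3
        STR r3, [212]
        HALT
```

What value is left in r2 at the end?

after MOV r1, #2: r1=2
after MOV r3, #3: r3=3
after MOV r5, #11: r5=11
after MOV r2, #200: r2=200
after ADD r3, r3, #16: r3=3+16=19
after LDR r1, [r2]: r1=M[200]=7
after ADD r3, r3, r1: r3=19+7=26
after ADD r2, r2, #4: r2=200+4=204
after SUB r5, r5, #1: r5=11-1=10
CMP r5, #6  (cmp 10,6)
BNE L0: taken
after ADD r3, r3, #16: r3=26+16=42
after LDR r1, [r2]: r1=M[204]=22
after ADD r3, r3, r1: r3=42+22=64
after ADD r2, r2, #4: r2=204+4=208
after SUB r5, r5, #1: r5=10-1=9
CMP r5, #6  (cmp 9,6)
BNE L0: taken
after ADD r3, r3, #16: r3=64+16=80
after LDR r1, [r2]: r1=M[208]=19
after ADD r3, r3, r1: r3=80+19=99
after ADD r2, r2, #4: r2=208+4=212
after SUB r5, r5, #1: r5=9-1=8
CMP r5, #6  (cmp 8,6)
BNE L0: taken
after ADD r3, r3, #16: r3=99+16=115
after LDR r1, [r2]: r1=M[212]=11
after ADD r3, r3, r1: r3=115+11=126
after ADD r2, r2, #4: r2=212+4=216
after SUB r5, r5, #1: r5=8-1=7
CMP r5, #6  (cmp 7,6)
BNE L0: taken
after ADD r3, r3, #16: r3=126+16=142
after LDR r1, [r2]: r1=M[216]=4
after ADD r3, r3, r1: r3=142+4=146
after ADD r2, r2, #4: r2=216+4=220
after SUB r5, r5, #1: r5=7-1=6
CMP r5, #6  (cmp 6,6)
BNE L0: not taken
after AND r1, r3, r3: r1=146&146=146
STR r3, [212] → M[212]=146
halt.

220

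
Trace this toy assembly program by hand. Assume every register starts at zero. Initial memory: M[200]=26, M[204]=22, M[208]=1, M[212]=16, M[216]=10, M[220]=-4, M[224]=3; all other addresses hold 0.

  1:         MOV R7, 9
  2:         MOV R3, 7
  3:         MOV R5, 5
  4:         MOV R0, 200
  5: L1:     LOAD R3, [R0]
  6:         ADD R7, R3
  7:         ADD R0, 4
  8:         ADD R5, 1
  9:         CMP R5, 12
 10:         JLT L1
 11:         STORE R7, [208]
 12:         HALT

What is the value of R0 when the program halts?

R7=9
R3=7
R5=5
R0=200
R3=M[200]=26
R7=9+26=35
R0=200+4=204
R5=5+1=6
CMP R5, 12  (cmp 6,12)
JLT L1: taken
R3=M[204]=22
R7=35+22=57
R0=204+4=208
R5=6+1=7
CMP R5, 12  (cmp 7,12)
JLT L1: taken
R3=M[208]=1
R7=57+1=58
R0=208+4=212
R5=7+1=8
CMP R5, 12  (cmp 8,12)
JLT L1: taken
R3=M[212]=16
R7=58+16=74
R0=212+4=216
R5=8+1=9
CMP R5, 12  (cmp 9,12)
JLT L1: taken
R3=M[216]=10
R7=74+10=84
R0=216+4=220
R5=9+1=10
CMP R5, 12  (cmp 10,12)
JLT L1: taken
R3=M[220]=-4
R7=84+(-4)=80
R0=220+4=224
R5=10+1=11
CMP R5, 12  (cmp 11,12)
JLT L1: taken
R3=M[224]=3
R7=80+3=83
R0=224+4=228
R5=11+1=12
CMP R5, 12  (cmp 12,12)
JLT L1: not taken
STORE R7, [208] → M[208]=83
halt.

228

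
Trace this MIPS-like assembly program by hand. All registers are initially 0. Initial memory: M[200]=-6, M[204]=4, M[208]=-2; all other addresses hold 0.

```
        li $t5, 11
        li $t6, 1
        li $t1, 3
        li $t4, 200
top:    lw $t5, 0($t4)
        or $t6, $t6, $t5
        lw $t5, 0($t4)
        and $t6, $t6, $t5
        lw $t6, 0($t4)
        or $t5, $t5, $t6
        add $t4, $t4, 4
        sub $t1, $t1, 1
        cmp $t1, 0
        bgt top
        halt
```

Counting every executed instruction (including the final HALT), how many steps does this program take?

35

li $t5, 11 → $t5=11
li $t6, 1 → $t6=1
li $t1, 3 → $t1=3
li $t4, 200 → $t4=200
lw $t5, 0($t4) → $t5=M[200]=-6
or $t6, $t6, $t5 → $t6=1|(-6)=-5
lw $t5, 0($t4) → $t5=M[200]=-6
and $t6, $t6, $t5 → $t6=(-5)&(-6)=-6
lw $t6, 0($t4) → $t6=M[200]=-6
or $t5, $t5, $t6 → $t5=(-6)|(-6)=-6
add $t4, $t4, 4 → $t4=200+4=204
sub $t1, $t1, 1 → $t1=3-1=2
cmp $t1, 0  (cmp 2,0)
bgt top: taken
lw $t5, 0($t4) → $t5=M[204]=4
or $t6, $t6, $t5 → $t6=(-6)|4=-2
lw $t5, 0($t4) → $t5=M[204]=4
and $t6, $t6, $t5 → $t6=(-2)&4=4
lw $t6, 0($t4) → $t6=M[204]=4
or $t5, $t5, $t6 → $t5=4|4=4
add $t4, $t4, 4 → $t4=204+4=208
sub $t1, $t1, 1 → $t1=2-1=1
cmp $t1, 0  (cmp 1,0)
bgt top: taken
lw $t5, 0($t4) → $t5=M[208]=-2
or $t6, $t6, $t5 → $t6=4|(-2)=-2
lw $t5, 0($t4) → $t5=M[208]=-2
and $t6, $t6, $t5 → $t6=(-2)&(-2)=-2
lw $t6, 0($t4) → $t6=M[208]=-2
or $t5, $t5, $t6 → $t5=(-2)|(-2)=-2
add $t4, $t4, 4 → $t4=208+4=212
sub $t1, $t1, 1 → $t1=1-1=0
cmp $t1, 0  (cmp 0,0)
bgt top: not taken
halt.
Total executed instructions: 35.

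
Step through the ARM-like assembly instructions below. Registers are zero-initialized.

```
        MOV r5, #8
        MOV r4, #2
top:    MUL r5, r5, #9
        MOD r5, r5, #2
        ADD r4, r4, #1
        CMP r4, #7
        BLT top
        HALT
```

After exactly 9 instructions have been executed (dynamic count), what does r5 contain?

r5=8
r4=2
r5=8*9=72
r5=72%2=0
r4=2+1=3
CMP r4, #7  (cmp 3,7)
BLT top: taken
r5=0*9=0
r5=0%2=0
After step 9: r5 = 0.

0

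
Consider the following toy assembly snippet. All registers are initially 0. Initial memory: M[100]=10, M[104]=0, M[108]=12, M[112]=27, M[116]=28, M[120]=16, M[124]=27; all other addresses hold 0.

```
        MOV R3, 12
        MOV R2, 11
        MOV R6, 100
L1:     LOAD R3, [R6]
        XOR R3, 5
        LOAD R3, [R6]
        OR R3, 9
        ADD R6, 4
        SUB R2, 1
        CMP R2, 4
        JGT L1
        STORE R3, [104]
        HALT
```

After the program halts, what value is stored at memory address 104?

27

MOV R3, 12 → R3=12
MOV R2, 11 → R2=11
MOV R6, 100 → R6=100
LOAD R3, [R6] → R3=M[100]=10
XOR R3, 5 → R3=10^5=15
LOAD R3, [R6] → R3=M[100]=10
OR R3, 9 → R3=10|9=11
ADD R6, 4 → R6=100+4=104
SUB R2, 1 → R2=11-1=10
CMP R2, 4  (cmp 10,4)
JGT L1: taken
LOAD R3, [R6] → R3=M[104]=0
XOR R3, 5 → R3=0^5=5
LOAD R3, [R6] → R3=M[104]=0
OR R3, 9 → R3=0|9=9
ADD R6, 4 → R6=104+4=108
SUB R2, 1 → R2=10-1=9
CMP R2, 4  (cmp 9,4)
JGT L1: taken
LOAD R3, [R6] → R3=M[108]=12
XOR R3, 5 → R3=12^5=9
LOAD R3, [R6] → R3=M[108]=12
OR R3, 9 → R3=12|9=13
ADD R6, 4 → R6=108+4=112
SUB R2, 1 → R2=9-1=8
CMP R2, 4  (cmp 8,4)
JGT L1: taken
LOAD R3, [R6] → R3=M[112]=27
XOR R3, 5 → R3=27^5=30
LOAD R3, [R6] → R3=M[112]=27
OR R3, 9 → R3=27|9=27
ADD R6, 4 → R6=112+4=116
SUB R2, 1 → R2=8-1=7
CMP R2, 4  (cmp 7,4)
JGT L1: taken
LOAD R3, [R6] → R3=M[116]=28
XOR R3, 5 → R3=28^5=25
LOAD R3, [R6] → R3=M[116]=28
OR R3, 9 → R3=28|9=29
ADD R6, 4 → R6=116+4=120
SUB R2, 1 → R2=7-1=6
CMP R2, 4  (cmp 6,4)
JGT L1: taken
LOAD R3, [R6] → R3=M[120]=16
XOR R3, 5 → R3=16^5=21
LOAD R3, [R6] → R3=M[120]=16
OR R3, 9 → R3=16|9=25
ADD R6, 4 → R6=120+4=124
SUB R2, 1 → R2=6-1=5
CMP R2, 4  (cmp 5,4)
JGT L1: taken
LOAD R3, [R6] → R3=M[124]=27
XOR R3, 5 → R3=27^5=30
LOAD R3, [R6] → R3=M[124]=27
OR R3, 9 → R3=27|9=27
ADD R6, 4 → R6=124+4=128
SUB R2, 1 → R2=5-1=4
CMP R2, 4  (cmp 4,4)
JGT L1: not taken
STORE R3, [104] → M[104]=27
halt.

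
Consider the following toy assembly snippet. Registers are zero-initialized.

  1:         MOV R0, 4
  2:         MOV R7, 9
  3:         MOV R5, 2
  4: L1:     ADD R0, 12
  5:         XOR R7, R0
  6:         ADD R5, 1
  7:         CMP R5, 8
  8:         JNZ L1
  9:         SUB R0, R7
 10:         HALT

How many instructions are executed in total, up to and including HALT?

after MOV R0, 4: R0=4
after MOV R7, 9: R7=9
after MOV R5, 2: R5=2
after ADD R0, 12: R0=4+12=16
after XOR R7, R0: R7=9^16=25
after ADD R5, 1: R5=2+1=3
CMP R5, 8  (cmp 3,8)
JNZ L1: taken
after ADD R0, 12: R0=16+12=28
after XOR R7, R0: R7=25^28=5
after ADD R5, 1: R5=3+1=4
CMP R5, 8  (cmp 4,8)
JNZ L1: taken
after ADD R0, 12: R0=28+12=40
after XOR R7, R0: R7=5^40=45
after ADD R5, 1: R5=4+1=5
CMP R5, 8  (cmp 5,8)
JNZ L1: taken
after ADD R0, 12: R0=40+12=52
after XOR R7, R0: R7=45^52=25
after ADD R5, 1: R5=5+1=6
CMP R5, 8  (cmp 6,8)
JNZ L1: taken
after ADD R0, 12: R0=52+12=64
after XOR R7, R0: R7=25^64=89
after ADD R5, 1: R5=6+1=7
CMP R5, 8  (cmp 7,8)
JNZ L1: taken
after ADD R0, 12: R0=64+12=76
after XOR R7, R0: R7=89^76=21
after ADD R5, 1: R5=7+1=8
CMP R5, 8  (cmp 8,8)
JNZ L1: not taken
after SUB R0, R7: R0=76-21=55
halt.
Total executed instructions: 35.

35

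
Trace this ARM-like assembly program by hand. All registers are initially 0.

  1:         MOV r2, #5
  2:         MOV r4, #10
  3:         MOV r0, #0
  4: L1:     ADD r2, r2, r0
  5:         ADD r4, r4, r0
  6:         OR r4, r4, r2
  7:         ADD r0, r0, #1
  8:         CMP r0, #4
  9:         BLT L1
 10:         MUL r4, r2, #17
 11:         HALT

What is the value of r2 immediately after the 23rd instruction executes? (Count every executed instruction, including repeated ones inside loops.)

11

r2=5
r4=10
r0=0
r2=5+0=5
r4=10+0=10
r4=10|5=15
r0=0+1=1
CMP r0, #4  (cmp 1,4)
BLT L1: taken
r2=5+1=6
r4=15+1=16
r4=16|6=22
r0=1+1=2
CMP r0, #4  (cmp 2,4)
BLT L1: taken
r2=6+2=8
r4=22+2=24
r4=24|8=24
r0=2+1=3
CMP r0, #4  (cmp 3,4)
BLT L1: taken
r2=8+3=11
r4=24+3=27
After step 23: r2 = 11.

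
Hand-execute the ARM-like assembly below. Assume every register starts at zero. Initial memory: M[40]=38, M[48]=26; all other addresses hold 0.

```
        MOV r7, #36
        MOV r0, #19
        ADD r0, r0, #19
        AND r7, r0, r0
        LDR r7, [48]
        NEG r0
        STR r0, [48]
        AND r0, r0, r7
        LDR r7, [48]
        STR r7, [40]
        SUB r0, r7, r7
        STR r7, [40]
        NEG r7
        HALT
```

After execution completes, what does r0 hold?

0

after MOV r7, #36: r7=36
after MOV r0, #19: r0=19
after ADD r0, r0, #19: r0=19+19=38
after AND r7, r0, r0: r7=38&38=38
after LDR r7, [48]: r7=M[48]=26
after NEG r0: r0=-(38)=-38
STR r0, [48] → M[48]=-38
after AND r0, r0, r7: r0=(-38)&26=26
after LDR r7, [48]: r7=M[48]=-38
STR r7, [40] → M[40]=-38
after SUB r0, r7, r7: r0=(-38)-(-38)=0
STR r7, [40] → M[40]=-38
after NEG r7: r7=-(-38)=38
halt.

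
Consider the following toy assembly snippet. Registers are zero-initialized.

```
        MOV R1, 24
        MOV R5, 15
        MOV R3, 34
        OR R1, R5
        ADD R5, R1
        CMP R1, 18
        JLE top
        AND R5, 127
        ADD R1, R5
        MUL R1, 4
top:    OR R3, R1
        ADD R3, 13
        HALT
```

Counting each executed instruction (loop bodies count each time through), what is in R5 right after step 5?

46

MOV R1, 24 → R1=24
MOV R5, 15 → R5=15
MOV R3, 34 → R3=34
OR R1, R5 → R1=24|15=31
ADD R5, R1 → R5=15+31=46
After step 5: R5 = 46.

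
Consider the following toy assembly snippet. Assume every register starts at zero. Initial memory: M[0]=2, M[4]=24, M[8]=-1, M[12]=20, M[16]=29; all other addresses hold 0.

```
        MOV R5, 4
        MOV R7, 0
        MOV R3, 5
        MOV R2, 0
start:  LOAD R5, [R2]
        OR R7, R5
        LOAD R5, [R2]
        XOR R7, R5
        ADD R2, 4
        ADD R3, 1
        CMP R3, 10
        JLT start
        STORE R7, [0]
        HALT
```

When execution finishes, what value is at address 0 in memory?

R5=4
R7=0
R3=5
R2=0
R5=M[0]=2
R7=0|2=2
R5=M[0]=2
R7=2^2=0
R2=0+4=4
R3=5+1=6
CMP R3, 10  (cmp 6,10)
JLT start: taken
R5=M[4]=24
R7=0|24=24
R5=M[4]=24
R7=24^24=0
R2=4+4=8
R3=6+1=7
CMP R3, 10  (cmp 7,10)
JLT start: taken
R5=M[8]=-1
R7=0|(-1)=-1
R5=M[8]=-1
R7=(-1)^(-1)=0
R2=8+4=12
R3=7+1=8
CMP R3, 10  (cmp 8,10)
JLT start: taken
R5=M[12]=20
R7=0|20=20
R5=M[12]=20
R7=20^20=0
R2=12+4=16
R3=8+1=9
CMP R3, 10  (cmp 9,10)
JLT start: taken
R5=M[16]=29
R7=0|29=29
R5=M[16]=29
R7=29^29=0
R2=16+4=20
R3=9+1=10
CMP R3, 10  (cmp 10,10)
JLT start: not taken
STORE R7, [0] → M[0]=0
halt.

0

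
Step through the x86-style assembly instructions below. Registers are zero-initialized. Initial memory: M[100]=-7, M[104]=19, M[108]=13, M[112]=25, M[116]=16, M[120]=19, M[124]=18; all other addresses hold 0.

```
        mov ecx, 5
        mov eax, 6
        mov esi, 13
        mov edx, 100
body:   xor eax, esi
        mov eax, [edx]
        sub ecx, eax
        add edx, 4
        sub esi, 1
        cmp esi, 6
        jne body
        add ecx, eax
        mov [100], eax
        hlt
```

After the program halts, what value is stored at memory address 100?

after mov ecx, 5: ecx=5
after mov eax, 6: eax=6
after mov esi, 13: esi=13
after mov edx, 100: edx=100
after xor eax, esi: eax=6^13=11
after mov eax, [edx]: eax=M[100]=-7
after sub ecx, eax: ecx=5-(-7)=12
after add edx, 4: edx=100+4=104
after sub esi, 1: esi=13-1=12
cmp esi, 6  (cmp 12,6)
jne body: taken
after xor eax, esi: eax=(-7)^12=-11
after mov eax, [edx]: eax=M[104]=19
after sub ecx, eax: ecx=12-19=-7
after add edx, 4: edx=104+4=108
after sub esi, 1: esi=12-1=11
cmp esi, 6  (cmp 11,6)
jne body: taken
after xor eax, esi: eax=19^11=24
after mov eax, [edx]: eax=M[108]=13
after sub ecx, eax: ecx=(-7)-13=-20
after add edx, 4: edx=108+4=112
after sub esi, 1: esi=11-1=10
cmp esi, 6  (cmp 10,6)
jne body: taken
after xor eax, esi: eax=13^10=7
after mov eax, [edx]: eax=M[112]=25
after sub ecx, eax: ecx=(-20)-25=-45
after add edx, 4: edx=112+4=116
after sub esi, 1: esi=10-1=9
cmp esi, 6  (cmp 9,6)
jne body: taken
after xor eax, esi: eax=25^9=16
after mov eax, [edx]: eax=M[116]=16
after sub ecx, eax: ecx=(-45)-16=-61
after add edx, 4: edx=116+4=120
after sub esi, 1: esi=9-1=8
cmp esi, 6  (cmp 8,6)
jne body: taken
after xor eax, esi: eax=16^8=24
after mov eax, [edx]: eax=M[120]=19
after sub ecx, eax: ecx=(-61)-19=-80
after add edx, 4: edx=120+4=124
after sub esi, 1: esi=8-1=7
cmp esi, 6  (cmp 7,6)
jne body: taken
after xor eax, esi: eax=19^7=20
after mov eax, [edx]: eax=M[124]=18
after sub ecx, eax: ecx=(-80)-18=-98
after add edx, 4: edx=124+4=128
after sub esi, 1: esi=7-1=6
cmp esi, 6  (cmp 6,6)
jne body: not taken
after add ecx, eax: ecx=(-98)+18=-80
mov [100], eax → M[100]=18
halt.

18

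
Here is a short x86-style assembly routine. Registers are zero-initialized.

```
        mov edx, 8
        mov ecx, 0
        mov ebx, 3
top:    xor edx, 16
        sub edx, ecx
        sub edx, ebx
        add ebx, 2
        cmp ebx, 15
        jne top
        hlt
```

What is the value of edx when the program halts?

after mov edx, 8: edx=8
after mov ecx, 0: ecx=0
after mov ebx, 3: ebx=3
after xor edx, 16: edx=8^16=24
after sub edx, ecx: edx=24-0=24
after sub edx, ebx: edx=24-3=21
after add ebx, 2: ebx=3+2=5
cmp ebx, 15  (cmp 5,15)
jne top: taken
after xor edx, 16: edx=21^16=5
after sub edx, ecx: edx=5-0=5
after sub edx, ebx: edx=5-5=0
after add ebx, 2: ebx=5+2=7
cmp ebx, 15  (cmp 7,15)
jne top: taken
after xor edx, 16: edx=0^16=16
after sub edx, ecx: edx=16-0=16
after sub edx, ebx: edx=16-7=9
after add ebx, 2: ebx=7+2=9
cmp ebx, 15  (cmp 9,15)
jne top: taken
after xor edx, 16: edx=9^16=25
after sub edx, ecx: edx=25-0=25
after sub edx, ebx: edx=25-9=16
after add ebx, 2: ebx=9+2=11
cmp ebx, 15  (cmp 11,15)
jne top: taken
after xor edx, 16: edx=16^16=0
after sub edx, ecx: edx=0-0=0
after sub edx, ebx: edx=0-11=-11
after add ebx, 2: ebx=11+2=13
cmp ebx, 15  (cmp 13,15)
jne top: taken
after xor edx, 16: edx=(-11)^16=-27
after sub edx, ecx: edx=(-27)-0=-27
after sub edx, ebx: edx=(-27)-13=-40
after add ebx, 2: ebx=13+2=15
cmp ebx, 15  (cmp 15,15)
jne top: not taken
halt.

-40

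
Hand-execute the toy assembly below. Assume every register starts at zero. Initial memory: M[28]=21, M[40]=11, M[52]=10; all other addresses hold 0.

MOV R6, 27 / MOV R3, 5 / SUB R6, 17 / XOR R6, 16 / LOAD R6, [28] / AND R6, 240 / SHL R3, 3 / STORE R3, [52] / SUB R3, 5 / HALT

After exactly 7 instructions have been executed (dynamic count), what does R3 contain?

40

R6=27
R3=5
R6=27-17=10
R6=10^16=26
R6=M[28]=21
R6=21&240=16
R3=5<<3=40
After step 7: R3 = 40.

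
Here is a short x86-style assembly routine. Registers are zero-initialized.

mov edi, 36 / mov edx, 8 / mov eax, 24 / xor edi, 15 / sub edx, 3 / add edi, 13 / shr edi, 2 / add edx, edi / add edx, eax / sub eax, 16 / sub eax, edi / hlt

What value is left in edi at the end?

mov edi, 36 → edi=36
mov edx, 8 → edx=8
mov eax, 24 → eax=24
xor edi, 15 → edi=36^15=43
sub edx, 3 → edx=8-3=5
add edi, 13 → edi=43+13=56
shr edi, 2 → edi=56>>2=14
add edx, edi → edx=5+14=19
add edx, eax → edx=19+24=43
sub eax, 16 → eax=24-16=8
sub eax, edi → eax=8-14=-6
halt.

14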